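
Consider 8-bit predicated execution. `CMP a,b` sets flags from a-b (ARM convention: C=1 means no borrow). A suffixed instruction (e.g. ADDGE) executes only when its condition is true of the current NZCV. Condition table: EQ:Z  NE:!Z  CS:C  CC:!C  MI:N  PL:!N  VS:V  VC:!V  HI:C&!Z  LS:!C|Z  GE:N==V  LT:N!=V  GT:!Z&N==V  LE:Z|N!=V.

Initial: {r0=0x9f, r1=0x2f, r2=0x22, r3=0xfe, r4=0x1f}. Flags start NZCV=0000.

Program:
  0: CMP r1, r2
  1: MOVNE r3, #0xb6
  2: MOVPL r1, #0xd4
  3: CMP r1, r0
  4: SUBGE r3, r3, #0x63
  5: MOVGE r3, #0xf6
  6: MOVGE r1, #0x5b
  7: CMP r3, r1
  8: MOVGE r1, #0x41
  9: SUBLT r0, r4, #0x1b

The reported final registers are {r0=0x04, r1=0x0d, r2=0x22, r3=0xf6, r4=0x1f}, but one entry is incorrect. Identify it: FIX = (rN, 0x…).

FIX = (r1, 0x5b)

[0] flags=0010 → (cmp)
[1] flags=0010 NE?T → r3=0xb6
[2] flags=0010 PL?T → r1=0xd4
[3] flags=0010 → (cmp)
[4] flags=0010 GE?T → r3=0x53
[5] flags=0010 GE?T → r3=0xf6
[6] flags=0010 GE?T → r1=0x5b
[7] flags=1010 → (cmp)
[8] flags=1010 GE?F → skip
[9] flags=1010 LT?T → r0=0x04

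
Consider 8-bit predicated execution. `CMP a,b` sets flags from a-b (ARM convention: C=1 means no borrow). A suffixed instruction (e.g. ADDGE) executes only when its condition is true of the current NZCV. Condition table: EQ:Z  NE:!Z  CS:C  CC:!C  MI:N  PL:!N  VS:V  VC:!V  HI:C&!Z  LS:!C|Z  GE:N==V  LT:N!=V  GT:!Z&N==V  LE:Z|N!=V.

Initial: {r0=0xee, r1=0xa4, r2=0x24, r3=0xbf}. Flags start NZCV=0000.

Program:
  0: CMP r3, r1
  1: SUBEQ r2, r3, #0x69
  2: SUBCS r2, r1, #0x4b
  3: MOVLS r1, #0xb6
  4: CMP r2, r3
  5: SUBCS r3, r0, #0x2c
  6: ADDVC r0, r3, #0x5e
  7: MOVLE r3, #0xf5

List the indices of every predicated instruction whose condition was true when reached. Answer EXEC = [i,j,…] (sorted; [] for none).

EXEC = [2]

[0] flags=0010 → (cmp)
[1] flags=0010 EQ?F → skip
[2] flags=0010 CS?T → r2=0x59
[3] flags=0010 LS?F → skip
[4] flags=1001 → (cmp)
[5] flags=1001 CS?F → skip
[6] flags=1001 VC?F → skip
[7] flags=1001 LE?F → skip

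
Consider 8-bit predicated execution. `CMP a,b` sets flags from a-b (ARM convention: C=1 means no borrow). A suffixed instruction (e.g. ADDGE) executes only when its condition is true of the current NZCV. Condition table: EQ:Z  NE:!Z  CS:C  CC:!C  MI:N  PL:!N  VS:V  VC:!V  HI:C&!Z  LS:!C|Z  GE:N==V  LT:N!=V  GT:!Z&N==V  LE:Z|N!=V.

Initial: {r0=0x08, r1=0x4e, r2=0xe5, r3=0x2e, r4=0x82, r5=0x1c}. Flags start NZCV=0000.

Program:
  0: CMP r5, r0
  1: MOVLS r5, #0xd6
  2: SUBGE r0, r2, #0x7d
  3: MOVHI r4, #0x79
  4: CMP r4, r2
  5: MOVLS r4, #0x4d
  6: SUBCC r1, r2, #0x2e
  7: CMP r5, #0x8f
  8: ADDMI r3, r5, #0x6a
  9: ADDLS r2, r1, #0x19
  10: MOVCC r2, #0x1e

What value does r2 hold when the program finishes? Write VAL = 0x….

VAL = 0x1e

[0] flags=0010 → (cmp)
[1] flags=0010 LS?F → skip
[2] flags=0010 GE?T → r0=0x68
[3] flags=0010 HI?T → r4=0x79
[4] flags=1001 → (cmp)
[5] flags=1001 LS?T → r4=0x4d
[6] flags=1001 CC?T → r1=0xb7
[7] flags=1001 → (cmp)
[8] flags=1001 MI?T → r3=0x86
[9] flags=1001 LS?T → r2=0xd0
[10] flags=1001 CC?T → r2=0x1e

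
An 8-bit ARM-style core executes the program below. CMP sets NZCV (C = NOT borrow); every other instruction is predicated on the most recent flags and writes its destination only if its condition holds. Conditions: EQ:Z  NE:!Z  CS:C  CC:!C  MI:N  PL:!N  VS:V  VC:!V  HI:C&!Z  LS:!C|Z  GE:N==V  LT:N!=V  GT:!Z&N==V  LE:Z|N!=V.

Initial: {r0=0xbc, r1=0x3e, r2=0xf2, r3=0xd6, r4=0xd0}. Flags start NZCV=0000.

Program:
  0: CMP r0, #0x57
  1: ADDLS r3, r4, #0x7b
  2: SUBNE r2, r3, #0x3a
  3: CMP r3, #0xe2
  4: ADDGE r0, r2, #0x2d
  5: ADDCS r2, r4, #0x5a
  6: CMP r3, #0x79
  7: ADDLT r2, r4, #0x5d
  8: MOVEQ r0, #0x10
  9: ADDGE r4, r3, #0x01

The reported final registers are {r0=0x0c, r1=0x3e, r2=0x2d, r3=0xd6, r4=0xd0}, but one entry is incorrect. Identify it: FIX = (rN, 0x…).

[0] flags=0011 → (cmp)
[1] flags=0011 LS?F → skip
[2] flags=0011 NE?T → r2=0x9c
[3] flags=1000 → (cmp)
[4] flags=1000 GE?F → skip
[5] flags=1000 CS?F → skip
[6] flags=0011 → (cmp)
[7] flags=0011 LT?T → r2=0x2d
[8] flags=0011 EQ?F → skip
[9] flags=0011 GE?F → skip

FIX = (r0, 0xbc)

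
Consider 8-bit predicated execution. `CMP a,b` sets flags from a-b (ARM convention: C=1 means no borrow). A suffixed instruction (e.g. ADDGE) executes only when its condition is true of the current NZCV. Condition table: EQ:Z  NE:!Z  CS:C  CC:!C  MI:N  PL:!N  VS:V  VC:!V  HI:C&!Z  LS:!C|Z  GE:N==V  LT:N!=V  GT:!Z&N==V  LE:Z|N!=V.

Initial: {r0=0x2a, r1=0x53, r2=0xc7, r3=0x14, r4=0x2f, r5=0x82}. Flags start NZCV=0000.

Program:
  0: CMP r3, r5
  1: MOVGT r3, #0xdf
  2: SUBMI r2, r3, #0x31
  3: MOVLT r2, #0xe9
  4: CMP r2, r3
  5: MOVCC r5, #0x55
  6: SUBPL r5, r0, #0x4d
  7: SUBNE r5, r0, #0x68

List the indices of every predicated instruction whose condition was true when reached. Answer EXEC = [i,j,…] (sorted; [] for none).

EXEC = [1,2,5,7]

0: ✓ CMP  NZCV=1001
1: ✓ MOVGT  r3←0xdf
2: ✓ SUBMI  r2←0xae
3: · MOVLT
4: ✓ CMP  NZCV=1000
5: ✓ MOVCC  r5←0x55
6: · SUBPL
7: ✓ SUBNE  r5←0xc2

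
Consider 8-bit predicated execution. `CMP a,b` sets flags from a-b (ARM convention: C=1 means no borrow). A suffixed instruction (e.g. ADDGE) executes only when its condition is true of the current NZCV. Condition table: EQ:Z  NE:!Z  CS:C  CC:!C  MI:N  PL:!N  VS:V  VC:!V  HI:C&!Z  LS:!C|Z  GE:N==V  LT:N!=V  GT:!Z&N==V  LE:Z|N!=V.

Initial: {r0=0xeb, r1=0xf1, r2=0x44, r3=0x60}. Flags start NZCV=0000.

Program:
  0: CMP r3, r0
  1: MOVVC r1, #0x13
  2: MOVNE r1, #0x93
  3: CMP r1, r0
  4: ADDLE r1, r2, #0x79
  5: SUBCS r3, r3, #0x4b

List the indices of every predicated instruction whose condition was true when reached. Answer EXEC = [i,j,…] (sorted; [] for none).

EXEC = [1,2,4]

[0] flags=0000 → (cmp)
[1] flags=0000 VC?T → r1=0x13
[2] flags=0000 NE?T → r1=0x93
[3] flags=1000 → (cmp)
[4] flags=1000 LE?T → r1=0xbd
[5] flags=1000 CS?F → skip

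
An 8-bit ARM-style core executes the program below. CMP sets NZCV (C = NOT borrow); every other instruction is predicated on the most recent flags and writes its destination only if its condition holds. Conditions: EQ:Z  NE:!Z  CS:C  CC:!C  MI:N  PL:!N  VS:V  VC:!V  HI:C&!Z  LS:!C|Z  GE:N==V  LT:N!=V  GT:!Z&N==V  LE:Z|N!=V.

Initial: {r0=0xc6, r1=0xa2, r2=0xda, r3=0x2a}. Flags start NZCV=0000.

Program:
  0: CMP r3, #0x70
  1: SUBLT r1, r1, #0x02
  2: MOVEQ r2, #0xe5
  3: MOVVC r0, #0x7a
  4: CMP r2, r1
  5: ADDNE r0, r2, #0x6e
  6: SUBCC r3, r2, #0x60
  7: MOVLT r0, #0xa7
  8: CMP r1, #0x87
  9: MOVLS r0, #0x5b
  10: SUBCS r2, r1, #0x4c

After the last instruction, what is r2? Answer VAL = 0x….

0: ✓ CMP  NZCV=1000
1: ✓ SUBLT  r1←0xa0
2: · MOVEQ
3: ✓ MOVVC  r0←0x7a
4: ✓ CMP  NZCV=0010
5: ✓ ADDNE  r0←0x48
6: · SUBCC
7: · MOVLT
8: ✓ CMP  NZCV=0010
9: · MOVLS
10: ✓ SUBCS  r2←0x54

VAL = 0x54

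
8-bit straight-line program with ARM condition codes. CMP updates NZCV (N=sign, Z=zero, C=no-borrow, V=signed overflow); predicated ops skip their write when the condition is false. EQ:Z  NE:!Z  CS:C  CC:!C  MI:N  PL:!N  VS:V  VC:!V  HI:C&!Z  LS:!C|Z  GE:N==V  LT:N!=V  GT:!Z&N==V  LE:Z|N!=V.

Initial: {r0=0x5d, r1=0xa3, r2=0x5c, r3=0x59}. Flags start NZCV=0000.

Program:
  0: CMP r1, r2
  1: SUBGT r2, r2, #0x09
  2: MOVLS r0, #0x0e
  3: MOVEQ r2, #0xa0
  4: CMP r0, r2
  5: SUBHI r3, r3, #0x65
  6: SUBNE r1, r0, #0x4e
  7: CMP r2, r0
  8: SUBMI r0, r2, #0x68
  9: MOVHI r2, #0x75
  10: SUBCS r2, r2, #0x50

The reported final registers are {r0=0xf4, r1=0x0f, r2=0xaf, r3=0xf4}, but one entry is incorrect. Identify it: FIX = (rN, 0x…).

FIX = (r2, 0x5c)

[0] flags=0011 → (cmp)
[1] flags=0011 GT?F → skip
[2] flags=0011 LS?F → skip
[3] flags=0011 EQ?F → skip
[4] flags=0010 → (cmp)
[5] flags=0010 HI?T → r3=0xf4
[6] flags=0010 NE?T → r1=0x0f
[7] flags=1000 → (cmp)
[8] flags=1000 MI?T → r0=0xf4
[9] flags=1000 HI?F → skip
[10] flags=1000 CS?F → skip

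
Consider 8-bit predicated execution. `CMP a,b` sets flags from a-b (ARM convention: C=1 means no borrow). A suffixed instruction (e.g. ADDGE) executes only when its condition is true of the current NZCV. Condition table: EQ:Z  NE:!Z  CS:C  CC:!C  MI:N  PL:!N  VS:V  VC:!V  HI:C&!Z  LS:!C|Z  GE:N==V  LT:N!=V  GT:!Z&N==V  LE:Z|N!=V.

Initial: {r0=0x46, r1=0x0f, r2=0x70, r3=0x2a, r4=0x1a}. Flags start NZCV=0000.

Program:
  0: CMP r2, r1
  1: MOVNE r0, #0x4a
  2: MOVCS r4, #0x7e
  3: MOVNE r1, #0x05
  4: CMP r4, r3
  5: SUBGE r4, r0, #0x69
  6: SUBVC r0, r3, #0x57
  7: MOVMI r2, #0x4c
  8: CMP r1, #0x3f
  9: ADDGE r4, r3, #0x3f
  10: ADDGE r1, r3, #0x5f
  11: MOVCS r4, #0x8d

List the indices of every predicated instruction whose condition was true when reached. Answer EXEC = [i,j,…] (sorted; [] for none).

[0] flags=0010 → (cmp)
[1] flags=0010 NE?T → r0=0x4a
[2] flags=0010 CS?T → r4=0x7e
[3] flags=0010 NE?T → r1=0x05
[4] flags=0010 → (cmp)
[5] flags=0010 GE?T → r4=0xe1
[6] flags=0010 VC?T → r0=0xd3
[7] flags=0010 MI?F → skip
[8] flags=1000 → (cmp)
[9] flags=1000 GE?F → skip
[10] flags=1000 GE?F → skip
[11] flags=1000 CS?F → skip

EXEC = [1,2,3,5,6]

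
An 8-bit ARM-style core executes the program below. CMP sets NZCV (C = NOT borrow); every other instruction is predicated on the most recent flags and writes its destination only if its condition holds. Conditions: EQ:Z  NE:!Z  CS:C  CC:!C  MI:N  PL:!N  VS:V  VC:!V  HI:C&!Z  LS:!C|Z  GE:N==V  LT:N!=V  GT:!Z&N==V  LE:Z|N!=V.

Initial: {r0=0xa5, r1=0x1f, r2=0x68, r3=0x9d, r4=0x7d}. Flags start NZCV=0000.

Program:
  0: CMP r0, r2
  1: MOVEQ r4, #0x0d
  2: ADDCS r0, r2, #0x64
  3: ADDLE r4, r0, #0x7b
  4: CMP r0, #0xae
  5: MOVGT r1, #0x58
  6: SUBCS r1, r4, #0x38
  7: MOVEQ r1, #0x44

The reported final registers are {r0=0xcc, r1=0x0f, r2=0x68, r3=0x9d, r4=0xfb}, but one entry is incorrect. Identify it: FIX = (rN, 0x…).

FIX = (r4, 0x47)

[0] flags=0011 → (cmp)
[1] flags=0011 EQ?F → skip
[2] flags=0011 CS?T → r0=0xcc
[3] flags=0011 LE?T → r4=0x47
[4] flags=0010 → (cmp)
[5] flags=0010 GT?T → r1=0x58
[6] flags=0010 CS?T → r1=0x0f
[7] flags=0010 EQ?F → skip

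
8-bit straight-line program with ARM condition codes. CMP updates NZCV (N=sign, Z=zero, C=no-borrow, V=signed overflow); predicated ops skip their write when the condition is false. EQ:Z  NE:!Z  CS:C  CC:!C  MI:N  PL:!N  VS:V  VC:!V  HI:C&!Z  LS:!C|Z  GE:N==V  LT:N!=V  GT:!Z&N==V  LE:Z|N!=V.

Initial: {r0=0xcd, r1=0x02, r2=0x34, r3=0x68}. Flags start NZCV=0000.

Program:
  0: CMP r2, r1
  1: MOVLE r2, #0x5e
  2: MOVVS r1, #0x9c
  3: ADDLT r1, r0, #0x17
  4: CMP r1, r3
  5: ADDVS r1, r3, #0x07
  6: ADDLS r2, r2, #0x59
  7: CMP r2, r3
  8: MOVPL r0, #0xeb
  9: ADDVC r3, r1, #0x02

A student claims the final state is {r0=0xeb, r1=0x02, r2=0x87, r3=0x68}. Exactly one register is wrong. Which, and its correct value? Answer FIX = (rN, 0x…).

0: ✓ CMP  NZCV=0010
1: · MOVLE
2: · MOVVS
3: · ADDLT
4: ✓ CMP  NZCV=1000
5: · ADDVS
6: ✓ ADDLS  r2←0x8d
7: ✓ CMP  NZCV=0011
8: ✓ MOVPL  r0←0xeb
9: · ADDVC

FIX = (r2, 0x8d)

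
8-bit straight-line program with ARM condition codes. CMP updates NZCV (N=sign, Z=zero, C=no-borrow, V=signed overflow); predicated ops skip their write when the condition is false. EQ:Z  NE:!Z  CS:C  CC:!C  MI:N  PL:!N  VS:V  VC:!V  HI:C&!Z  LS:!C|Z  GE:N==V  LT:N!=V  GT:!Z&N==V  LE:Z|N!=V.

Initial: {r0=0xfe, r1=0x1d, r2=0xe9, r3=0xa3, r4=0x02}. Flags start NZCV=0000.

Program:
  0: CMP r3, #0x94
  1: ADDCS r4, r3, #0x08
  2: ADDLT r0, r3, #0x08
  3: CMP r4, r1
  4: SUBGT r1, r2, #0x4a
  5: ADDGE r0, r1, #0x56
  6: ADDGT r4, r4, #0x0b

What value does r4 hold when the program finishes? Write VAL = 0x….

VAL = 0xab

0: ✓ CMP  NZCV=0010
1: ✓ ADDCS  r4←0xab
2: · ADDLT
3: ✓ CMP  NZCV=1010
4: · SUBGT
5: · ADDGE
6: · ADDGT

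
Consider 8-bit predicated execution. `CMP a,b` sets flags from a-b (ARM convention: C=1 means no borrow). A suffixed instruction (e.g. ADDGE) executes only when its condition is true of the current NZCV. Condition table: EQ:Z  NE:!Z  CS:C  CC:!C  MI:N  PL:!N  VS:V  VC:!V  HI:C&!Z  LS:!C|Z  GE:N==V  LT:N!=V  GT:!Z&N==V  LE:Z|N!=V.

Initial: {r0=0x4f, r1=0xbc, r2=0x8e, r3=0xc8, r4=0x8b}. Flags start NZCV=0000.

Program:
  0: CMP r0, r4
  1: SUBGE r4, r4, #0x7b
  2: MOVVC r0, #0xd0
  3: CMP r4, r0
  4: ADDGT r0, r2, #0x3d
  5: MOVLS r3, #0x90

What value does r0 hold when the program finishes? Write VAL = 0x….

0: ✓ CMP  NZCV=1001
1: ✓ SUBGE  r4←0x10
2: · MOVVC
3: ✓ CMP  NZCV=1000
4: · ADDGT
5: ✓ MOVLS  r3←0x90

VAL = 0x4f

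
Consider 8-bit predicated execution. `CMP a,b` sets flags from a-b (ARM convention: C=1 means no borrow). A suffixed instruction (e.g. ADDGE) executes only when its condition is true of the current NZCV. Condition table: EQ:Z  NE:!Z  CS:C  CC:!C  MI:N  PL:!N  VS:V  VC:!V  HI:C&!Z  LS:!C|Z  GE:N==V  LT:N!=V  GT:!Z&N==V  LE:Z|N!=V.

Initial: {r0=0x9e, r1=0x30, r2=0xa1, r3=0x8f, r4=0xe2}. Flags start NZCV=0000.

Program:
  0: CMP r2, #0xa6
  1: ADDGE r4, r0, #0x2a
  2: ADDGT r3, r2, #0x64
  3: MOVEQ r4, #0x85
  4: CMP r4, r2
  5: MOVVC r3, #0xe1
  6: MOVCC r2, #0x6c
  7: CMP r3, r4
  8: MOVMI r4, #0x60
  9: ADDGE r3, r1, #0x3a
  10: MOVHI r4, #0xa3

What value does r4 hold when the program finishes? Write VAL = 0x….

VAL = 0x60

[0] flags=1000 → (cmp)
[1] flags=1000 GE?F → skip
[2] flags=1000 GT?F → skip
[3] flags=1000 EQ?F → skip
[4] flags=0010 → (cmp)
[5] flags=0010 VC?T → r3=0xe1
[6] flags=0010 CC?F → skip
[7] flags=1000 → (cmp)
[8] flags=1000 MI?T → r4=0x60
[9] flags=1000 GE?F → skip
[10] flags=1000 HI?F → skip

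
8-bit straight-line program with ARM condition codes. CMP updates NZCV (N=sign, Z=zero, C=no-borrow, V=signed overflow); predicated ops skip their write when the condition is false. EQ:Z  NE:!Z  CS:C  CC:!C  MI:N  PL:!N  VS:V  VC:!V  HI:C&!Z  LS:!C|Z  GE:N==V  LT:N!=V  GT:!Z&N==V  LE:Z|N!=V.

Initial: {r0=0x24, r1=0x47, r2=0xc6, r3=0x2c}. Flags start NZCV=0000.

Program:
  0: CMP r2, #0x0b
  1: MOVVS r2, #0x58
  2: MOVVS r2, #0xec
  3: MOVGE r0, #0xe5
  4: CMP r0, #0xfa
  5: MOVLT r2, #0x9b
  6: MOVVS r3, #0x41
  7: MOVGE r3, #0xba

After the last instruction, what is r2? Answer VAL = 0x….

VAL = 0xc6

[0] flags=1010 → (cmp)
[1] flags=1010 VS?F → skip
[2] flags=1010 VS?F → skip
[3] flags=1010 GE?F → skip
[4] flags=0000 → (cmp)
[5] flags=0000 LT?F → skip
[6] flags=0000 VS?F → skip
[7] flags=0000 GE?T → r3=0xba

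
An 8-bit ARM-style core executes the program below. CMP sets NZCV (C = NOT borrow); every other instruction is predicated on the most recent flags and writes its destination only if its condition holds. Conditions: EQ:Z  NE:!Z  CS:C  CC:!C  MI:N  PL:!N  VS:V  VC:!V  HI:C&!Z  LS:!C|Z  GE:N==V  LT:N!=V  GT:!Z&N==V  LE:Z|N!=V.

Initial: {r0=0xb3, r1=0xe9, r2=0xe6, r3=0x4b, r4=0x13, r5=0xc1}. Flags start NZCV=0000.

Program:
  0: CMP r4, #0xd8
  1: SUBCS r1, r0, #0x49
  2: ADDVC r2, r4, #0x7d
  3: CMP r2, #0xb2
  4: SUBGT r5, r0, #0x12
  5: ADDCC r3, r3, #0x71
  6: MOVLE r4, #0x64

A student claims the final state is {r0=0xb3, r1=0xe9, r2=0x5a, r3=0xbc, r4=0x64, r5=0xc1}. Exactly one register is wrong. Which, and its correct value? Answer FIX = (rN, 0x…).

FIX = (r2, 0x90)

0: ✓ CMP  NZCV=0000
1: · SUBCS
2: ✓ ADDVC  r2←0x90
3: ✓ CMP  NZCV=1000
4: · SUBGT
5: ✓ ADDCC  r3←0xbc
6: ✓ MOVLE  r4←0x64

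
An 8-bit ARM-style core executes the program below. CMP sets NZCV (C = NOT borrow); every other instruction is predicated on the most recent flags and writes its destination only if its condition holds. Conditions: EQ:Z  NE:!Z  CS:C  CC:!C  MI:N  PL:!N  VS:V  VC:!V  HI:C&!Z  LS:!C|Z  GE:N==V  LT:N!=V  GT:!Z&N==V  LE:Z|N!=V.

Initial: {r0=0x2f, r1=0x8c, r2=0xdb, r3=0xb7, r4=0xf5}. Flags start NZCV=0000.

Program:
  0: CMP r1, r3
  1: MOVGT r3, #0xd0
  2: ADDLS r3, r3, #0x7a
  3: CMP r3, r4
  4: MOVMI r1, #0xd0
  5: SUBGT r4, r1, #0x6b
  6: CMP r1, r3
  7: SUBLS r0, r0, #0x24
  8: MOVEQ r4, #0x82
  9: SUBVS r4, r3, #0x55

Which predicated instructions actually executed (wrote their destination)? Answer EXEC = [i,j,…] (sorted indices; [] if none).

EXEC = [2,5,9]

[0] flags=1000 → (cmp)
[1] flags=1000 GT?F → skip
[2] flags=1000 LS?T → r3=0x31
[3] flags=0000 → (cmp)
[4] flags=0000 MI?F → skip
[5] flags=0000 GT?T → r4=0x21
[6] flags=0011 → (cmp)
[7] flags=0011 LS?F → skip
[8] flags=0011 EQ?F → skip
[9] flags=0011 VS?T → r4=0xdc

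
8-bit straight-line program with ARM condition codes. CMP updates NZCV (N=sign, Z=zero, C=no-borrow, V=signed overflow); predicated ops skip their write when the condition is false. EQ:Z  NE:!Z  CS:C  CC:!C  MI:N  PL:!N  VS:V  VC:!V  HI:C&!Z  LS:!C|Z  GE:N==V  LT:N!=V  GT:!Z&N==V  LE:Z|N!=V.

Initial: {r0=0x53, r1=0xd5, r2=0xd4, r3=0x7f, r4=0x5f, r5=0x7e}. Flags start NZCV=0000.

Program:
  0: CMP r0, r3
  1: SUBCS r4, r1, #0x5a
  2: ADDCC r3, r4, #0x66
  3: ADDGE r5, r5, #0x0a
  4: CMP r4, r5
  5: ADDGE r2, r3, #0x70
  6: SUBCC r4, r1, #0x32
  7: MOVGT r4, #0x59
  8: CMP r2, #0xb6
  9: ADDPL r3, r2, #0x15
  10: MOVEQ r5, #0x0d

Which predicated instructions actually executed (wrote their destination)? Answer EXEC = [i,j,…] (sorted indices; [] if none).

EXEC = [2,6,9]

0: ✓ CMP  NZCV=1000
1: · SUBCS
2: ✓ ADDCC  r3←0xc5
3: · ADDGE
4: ✓ CMP  NZCV=1000
5: · ADDGE
6: ✓ SUBCC  r4←0xa3
7: · MOVGT
8: ✓ CMP  NZCV=0010
9: ✓ ADDPL  r3←0xe9
10: · MOVEQ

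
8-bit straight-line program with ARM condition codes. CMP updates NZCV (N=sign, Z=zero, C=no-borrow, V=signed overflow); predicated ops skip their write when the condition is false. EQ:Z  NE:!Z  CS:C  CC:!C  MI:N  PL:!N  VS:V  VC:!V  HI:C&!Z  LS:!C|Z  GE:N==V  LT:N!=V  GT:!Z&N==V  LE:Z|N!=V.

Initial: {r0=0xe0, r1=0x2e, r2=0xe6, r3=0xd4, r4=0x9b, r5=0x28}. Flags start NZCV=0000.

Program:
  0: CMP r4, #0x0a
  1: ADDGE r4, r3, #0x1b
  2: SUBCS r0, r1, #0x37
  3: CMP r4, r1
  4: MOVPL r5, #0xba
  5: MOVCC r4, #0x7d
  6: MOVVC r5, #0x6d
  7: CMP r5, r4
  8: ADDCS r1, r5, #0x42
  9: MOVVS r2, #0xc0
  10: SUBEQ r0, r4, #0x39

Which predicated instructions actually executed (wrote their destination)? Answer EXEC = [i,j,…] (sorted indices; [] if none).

[0] flags=1010 → (cmp)
[1] flags=1010 GE?F → skip
[2] flags=1010 CS?T → r0=0xf7
[3] flags=0011 → (cmp)
[4] flags=0011 PL?T → r5=0xba
[5] flags=0011 CC?F → skip
[6] flags=0011 VC?F → skip
[7] flags=0010 → (cmp)
[8] flags=0010 CS?T → r1=0xfc
[9] flags=0010 VS?F → skip
[10] flags=0010 EQ?F → skip

EXEC = [2,4,8]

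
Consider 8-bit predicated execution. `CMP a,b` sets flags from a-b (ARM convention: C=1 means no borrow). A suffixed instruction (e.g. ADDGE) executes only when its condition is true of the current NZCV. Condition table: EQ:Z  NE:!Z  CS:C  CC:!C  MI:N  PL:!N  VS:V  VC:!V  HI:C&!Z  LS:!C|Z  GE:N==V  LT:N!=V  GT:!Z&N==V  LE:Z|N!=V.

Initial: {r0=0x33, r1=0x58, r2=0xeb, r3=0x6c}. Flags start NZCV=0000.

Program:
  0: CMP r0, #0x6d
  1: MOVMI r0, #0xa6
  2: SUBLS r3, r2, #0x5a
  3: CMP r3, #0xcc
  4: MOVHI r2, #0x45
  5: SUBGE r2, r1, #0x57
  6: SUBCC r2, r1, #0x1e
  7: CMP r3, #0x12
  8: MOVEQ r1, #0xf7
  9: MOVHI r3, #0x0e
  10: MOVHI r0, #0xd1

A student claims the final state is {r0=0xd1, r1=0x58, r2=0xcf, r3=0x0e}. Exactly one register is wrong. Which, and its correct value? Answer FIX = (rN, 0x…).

0: ✓ CMP  NZCV=1000
1: ✓ MOVMI  r0←0xa6
2: ✓ SUBLS  r3←0x91
3: ✓ CMP  NZCV=1000
4: · MOVHI
5: · SUBGE
6: ✓ SUBCC  r2←0x3a
7: ✓ CMP  NZCV=0011
8: · MOVEQ
9: ✓ MOVHI  r3←0x0e
10: ✓ MOVHI  r0←0xd1

FIX = (r2, 0x3a)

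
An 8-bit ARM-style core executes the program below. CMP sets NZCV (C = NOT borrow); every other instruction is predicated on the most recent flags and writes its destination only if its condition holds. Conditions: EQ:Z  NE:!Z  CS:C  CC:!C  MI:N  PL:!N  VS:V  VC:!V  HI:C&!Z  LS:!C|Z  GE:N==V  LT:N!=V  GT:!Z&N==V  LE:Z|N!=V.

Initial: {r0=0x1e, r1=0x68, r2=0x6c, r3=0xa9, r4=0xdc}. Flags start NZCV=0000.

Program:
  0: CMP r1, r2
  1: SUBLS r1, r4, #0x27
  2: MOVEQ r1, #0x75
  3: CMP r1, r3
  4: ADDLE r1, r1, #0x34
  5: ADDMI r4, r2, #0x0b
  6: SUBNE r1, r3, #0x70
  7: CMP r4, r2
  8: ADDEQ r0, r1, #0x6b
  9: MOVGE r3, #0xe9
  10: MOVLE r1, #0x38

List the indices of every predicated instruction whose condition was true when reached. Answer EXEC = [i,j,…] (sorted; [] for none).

EXEC = [1,6,10]

0: ✓ CMP  NZCV=1000
1: ✓ SUBLS  r1←0xb5
2: · MOVEQ
3: ✓ CMP  NZCV=0010
4: · ADDLE
5: · ADDMI
6: ✓ SUBNE  r1←0x39
7: ✓ CMP  NZCV=0011
8: · ADDEQ
9: · MOVGE
10: ✓ MOVLE  r1←0x38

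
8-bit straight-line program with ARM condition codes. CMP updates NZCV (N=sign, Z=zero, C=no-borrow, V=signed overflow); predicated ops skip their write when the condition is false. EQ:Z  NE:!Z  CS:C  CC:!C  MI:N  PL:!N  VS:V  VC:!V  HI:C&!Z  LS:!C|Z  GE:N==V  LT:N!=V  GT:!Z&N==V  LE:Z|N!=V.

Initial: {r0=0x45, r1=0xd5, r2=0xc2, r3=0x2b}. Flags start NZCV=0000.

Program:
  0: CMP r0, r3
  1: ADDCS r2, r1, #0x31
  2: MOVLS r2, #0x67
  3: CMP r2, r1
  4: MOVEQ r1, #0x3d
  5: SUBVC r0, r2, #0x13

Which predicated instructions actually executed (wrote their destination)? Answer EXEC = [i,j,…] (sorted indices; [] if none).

[0] flags=0010 → (cmp)
[1] flags=0010 CS?T → r2=0x06
[2] flags=0010 LS?F → skip
[3] flags=0000 → (cmp)
[4] flags=0000 EQ?F → skip
[5] flags=0000 VC?T → r0=0xf3

EXEC = [1,5]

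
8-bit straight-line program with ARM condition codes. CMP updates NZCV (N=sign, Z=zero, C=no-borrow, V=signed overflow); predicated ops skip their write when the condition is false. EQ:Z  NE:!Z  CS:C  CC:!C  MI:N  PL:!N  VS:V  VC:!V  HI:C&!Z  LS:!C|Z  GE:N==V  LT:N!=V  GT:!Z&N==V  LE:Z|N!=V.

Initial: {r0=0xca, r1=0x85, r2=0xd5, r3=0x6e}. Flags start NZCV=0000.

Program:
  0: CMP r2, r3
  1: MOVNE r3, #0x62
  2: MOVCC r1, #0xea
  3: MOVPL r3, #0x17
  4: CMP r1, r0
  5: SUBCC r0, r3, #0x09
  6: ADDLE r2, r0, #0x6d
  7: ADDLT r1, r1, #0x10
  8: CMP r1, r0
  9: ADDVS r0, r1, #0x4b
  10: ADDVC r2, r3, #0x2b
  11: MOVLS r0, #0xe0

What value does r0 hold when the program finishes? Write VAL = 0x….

0: ✓ CMP  NZCV=0011
1: ✓ MOVNE  r3←0x62
2: · MOVCC
3: ✓ MOVPL  r3←0x17
4: ✓ CMP  NZCV=1000
5: ✓ SUBCC  r0←0x0e
6: ✓ ADDLE  r2←0x7b
7: ✓ ADDLT  r1←0x95
8: ✓ CMP  NZCV=1010
9: · ADDVS
10: ✓ ADDVC  r2←0x42
11: · MOVLS

VAL = 0x0e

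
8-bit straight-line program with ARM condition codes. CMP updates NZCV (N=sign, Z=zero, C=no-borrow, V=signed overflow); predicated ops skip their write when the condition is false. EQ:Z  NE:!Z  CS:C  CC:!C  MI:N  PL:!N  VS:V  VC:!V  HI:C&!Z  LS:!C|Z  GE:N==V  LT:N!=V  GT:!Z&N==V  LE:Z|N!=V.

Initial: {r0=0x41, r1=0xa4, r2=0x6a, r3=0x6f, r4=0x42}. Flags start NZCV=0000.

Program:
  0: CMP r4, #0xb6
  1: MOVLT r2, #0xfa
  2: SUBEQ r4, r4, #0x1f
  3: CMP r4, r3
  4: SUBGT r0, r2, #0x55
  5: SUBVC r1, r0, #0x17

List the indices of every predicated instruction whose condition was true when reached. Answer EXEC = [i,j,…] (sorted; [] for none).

[0] flags=1001 → (cmp)
[1] flags=1001 LT?F → skip
[2] flags=1001 EQ?F → skip
[3] flags=1000 → (cmp)
[4] flags=1000 GT?F → skip
[5] flags=1000 VC?T → r1=0x2a

EXEC = [5]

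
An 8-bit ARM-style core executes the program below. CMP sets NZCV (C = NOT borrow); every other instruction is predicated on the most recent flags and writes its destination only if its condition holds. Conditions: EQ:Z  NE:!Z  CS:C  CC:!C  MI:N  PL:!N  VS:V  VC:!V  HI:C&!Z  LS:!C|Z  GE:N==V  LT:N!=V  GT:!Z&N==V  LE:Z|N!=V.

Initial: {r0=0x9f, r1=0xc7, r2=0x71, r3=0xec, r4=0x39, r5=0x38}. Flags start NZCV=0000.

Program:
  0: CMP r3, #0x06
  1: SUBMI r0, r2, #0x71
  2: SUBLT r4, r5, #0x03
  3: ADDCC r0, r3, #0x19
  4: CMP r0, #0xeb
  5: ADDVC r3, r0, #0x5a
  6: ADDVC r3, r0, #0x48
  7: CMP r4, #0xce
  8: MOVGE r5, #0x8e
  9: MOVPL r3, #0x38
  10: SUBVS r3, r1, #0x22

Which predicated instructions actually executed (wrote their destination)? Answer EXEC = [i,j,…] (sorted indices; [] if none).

0: ✓ CMP  NZCV=1010
1: ✓ SUBMI  r0←0x00
2: ✓ SUBLT  r4←0x35
3: · ADDCC
4: ✓ CMP  NZCV=0000
5: ✓ ADDVC  r3←0x5a
6: ✓ ADDVC  r3←0x48
7: ✓ CMP  NZCV=0000
8: ✓ MOVGE  r5←0x8e
9: ✓ MOVPL  r3←0x38
10: · SUBVS

EXEC = [1,2,5,6,8,9]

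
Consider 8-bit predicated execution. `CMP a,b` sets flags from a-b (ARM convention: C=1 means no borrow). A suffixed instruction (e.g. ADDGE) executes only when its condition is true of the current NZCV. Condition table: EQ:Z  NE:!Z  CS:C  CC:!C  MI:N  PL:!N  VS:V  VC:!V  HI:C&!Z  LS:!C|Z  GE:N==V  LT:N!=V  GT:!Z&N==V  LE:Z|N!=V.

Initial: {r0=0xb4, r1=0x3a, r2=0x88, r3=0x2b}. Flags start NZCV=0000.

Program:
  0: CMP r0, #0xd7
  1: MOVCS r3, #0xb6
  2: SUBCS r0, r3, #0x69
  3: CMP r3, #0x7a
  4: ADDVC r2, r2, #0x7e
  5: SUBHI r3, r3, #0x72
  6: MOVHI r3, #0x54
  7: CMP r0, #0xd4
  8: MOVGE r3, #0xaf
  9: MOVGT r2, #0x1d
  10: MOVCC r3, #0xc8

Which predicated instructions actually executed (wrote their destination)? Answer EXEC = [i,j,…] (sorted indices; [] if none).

[0] flags=1000 → (cmp)
[1] flags=1000 CS?F → skip
[2] flags=1000 CS?F → skip
[3] flags=1000 → (cmp)
[4] flags=1000 VC?T → r2=0x06
[5] flags=1000 HI?F → skip
[6] flags=1000 HI?F → skip
[7] flags=1000 → (cmp)
[8] flags=1000 GE?F → skip
[9] flags=1000 GT?F → skip
[10] flags=1000 CC?T → r3=0xc8

EXEC = [4,10]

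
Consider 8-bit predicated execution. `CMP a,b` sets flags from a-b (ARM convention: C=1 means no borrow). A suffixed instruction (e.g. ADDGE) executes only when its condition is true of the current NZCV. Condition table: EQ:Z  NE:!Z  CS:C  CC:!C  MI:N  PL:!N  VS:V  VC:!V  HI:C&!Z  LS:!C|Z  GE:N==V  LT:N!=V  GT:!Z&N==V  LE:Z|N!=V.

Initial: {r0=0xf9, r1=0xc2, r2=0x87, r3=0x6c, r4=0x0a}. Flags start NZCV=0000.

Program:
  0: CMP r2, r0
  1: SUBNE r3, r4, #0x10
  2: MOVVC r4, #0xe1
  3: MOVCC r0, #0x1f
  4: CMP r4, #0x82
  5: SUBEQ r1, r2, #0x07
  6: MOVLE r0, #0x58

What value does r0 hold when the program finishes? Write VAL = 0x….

[0] flags=1000 → (cmp)
[1] flags=1000 NE?T → r3=0xfa
[2] flags=1000 VC?T → r4=0xe1
[3] flags=1000 CC?T → r0=0x1f
[4] flags=0010 → (cmp)
[5] flags=0010 EQ?F → skip
[6] flags=0010 LE?F → skip

VAL = 0x1f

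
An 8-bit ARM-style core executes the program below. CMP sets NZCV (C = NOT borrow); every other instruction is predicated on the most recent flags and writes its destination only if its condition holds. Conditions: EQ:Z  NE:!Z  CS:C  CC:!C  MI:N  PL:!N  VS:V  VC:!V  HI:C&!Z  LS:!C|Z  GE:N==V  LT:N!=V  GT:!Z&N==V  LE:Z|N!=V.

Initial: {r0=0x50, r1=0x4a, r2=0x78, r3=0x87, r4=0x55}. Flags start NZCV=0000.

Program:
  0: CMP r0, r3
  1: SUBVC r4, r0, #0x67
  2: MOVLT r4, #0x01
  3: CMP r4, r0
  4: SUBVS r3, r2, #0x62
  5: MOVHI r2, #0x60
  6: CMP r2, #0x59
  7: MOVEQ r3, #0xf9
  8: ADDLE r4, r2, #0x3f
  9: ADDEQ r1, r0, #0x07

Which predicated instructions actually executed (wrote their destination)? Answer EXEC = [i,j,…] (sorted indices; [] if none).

EXEC = [5]

0: ✓ CMP  NZCV=1001
1: · SUBVC
2: · MOVLT
3: ✓ CMP  NZCV=0010
4: · SUBVS
5: ✓ MOVHI  r2←0x60
6: ✓ CMP  NZCV=0010
7: · MOVEQ
8: · ADDLE
9: · ADDEQ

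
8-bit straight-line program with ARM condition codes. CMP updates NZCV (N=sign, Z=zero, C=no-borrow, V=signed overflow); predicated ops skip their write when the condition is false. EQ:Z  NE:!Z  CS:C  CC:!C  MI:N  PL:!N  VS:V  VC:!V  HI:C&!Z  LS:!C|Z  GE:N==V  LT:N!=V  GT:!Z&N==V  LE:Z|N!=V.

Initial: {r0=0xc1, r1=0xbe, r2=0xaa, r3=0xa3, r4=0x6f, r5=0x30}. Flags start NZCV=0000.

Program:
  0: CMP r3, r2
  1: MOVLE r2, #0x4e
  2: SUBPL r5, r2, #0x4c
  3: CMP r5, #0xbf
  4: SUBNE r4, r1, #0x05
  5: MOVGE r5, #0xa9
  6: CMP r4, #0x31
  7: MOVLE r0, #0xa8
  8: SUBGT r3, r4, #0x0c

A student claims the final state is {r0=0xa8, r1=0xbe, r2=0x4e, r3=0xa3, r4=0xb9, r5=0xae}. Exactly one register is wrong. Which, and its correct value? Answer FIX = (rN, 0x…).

0: ✓ CMP  NZCV=1000
1: ✓ MOVLE  r2←0x4e
2: · SUBPL
3: ✓ CMP  NZCV=0000
4: ✓ SUBNE  r4←0xb9
5: ✓ MOVGE  r5←0xa9
6: ✓ CMP  NZCV=1010
7: ✓ MOVLE  r0←0xa8
8: · SUBGT

FIX = (r5, 0xa9)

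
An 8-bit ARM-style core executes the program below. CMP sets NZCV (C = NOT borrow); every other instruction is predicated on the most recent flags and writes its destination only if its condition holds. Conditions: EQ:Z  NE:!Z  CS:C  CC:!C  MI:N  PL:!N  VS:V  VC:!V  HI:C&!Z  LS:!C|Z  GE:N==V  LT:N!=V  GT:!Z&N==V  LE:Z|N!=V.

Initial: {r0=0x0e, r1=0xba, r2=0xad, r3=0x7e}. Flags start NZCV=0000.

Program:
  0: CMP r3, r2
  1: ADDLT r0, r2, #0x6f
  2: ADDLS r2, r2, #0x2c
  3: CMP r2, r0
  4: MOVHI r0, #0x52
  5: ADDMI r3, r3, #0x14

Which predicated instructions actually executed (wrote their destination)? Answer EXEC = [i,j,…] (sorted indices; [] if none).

EXEC = [2,4,5]

0: ✓ CMP  NZCV=1001
1: · ADDLT
2: ✓ ADDLS  r2←0xd9
3: ✓ CMP  NZCV=1010
4: ✓ MOVHI  r0←0x52
5: ✓ ADDMI  r3←0x92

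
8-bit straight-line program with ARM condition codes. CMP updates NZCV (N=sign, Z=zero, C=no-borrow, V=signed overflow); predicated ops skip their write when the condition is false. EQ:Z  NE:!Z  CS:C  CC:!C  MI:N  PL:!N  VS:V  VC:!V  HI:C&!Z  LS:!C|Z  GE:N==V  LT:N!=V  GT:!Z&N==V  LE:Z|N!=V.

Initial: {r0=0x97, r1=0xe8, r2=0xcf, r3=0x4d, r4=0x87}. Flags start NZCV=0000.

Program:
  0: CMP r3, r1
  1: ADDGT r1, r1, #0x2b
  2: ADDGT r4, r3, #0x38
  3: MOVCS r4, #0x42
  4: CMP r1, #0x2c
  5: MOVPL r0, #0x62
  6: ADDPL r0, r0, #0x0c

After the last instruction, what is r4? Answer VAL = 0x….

0: ✓ CMP  NZCV=0000
1: ✓ ADDGT  r1←0x13
2: ✓ ADDGT  r4←0x85
3: · MOVCS
4: ✓ CMP  NZCV=1000
5: · MOVPL
6: · ADDPL

VAL = 0x85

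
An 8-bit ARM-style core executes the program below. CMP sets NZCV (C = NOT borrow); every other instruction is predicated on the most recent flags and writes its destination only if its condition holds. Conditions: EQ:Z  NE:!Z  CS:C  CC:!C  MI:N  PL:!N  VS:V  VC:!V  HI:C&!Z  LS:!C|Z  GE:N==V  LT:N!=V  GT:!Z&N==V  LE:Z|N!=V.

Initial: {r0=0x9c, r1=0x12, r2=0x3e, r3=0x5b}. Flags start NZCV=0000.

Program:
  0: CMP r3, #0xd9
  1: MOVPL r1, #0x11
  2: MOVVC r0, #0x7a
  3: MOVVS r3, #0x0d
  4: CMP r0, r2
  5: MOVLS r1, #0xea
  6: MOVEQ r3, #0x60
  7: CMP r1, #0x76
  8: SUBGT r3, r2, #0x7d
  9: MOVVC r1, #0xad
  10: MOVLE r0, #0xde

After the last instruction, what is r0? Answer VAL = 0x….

VAL = 0xde

[0] flags=1001 → (cmp)
[1] flags=1001 PL?F → skip
[2] flags=1001 VC?F → skip
[3] flags=1001 VS?T → r3=0x0d
[4] flags=0011 → (cmp)
[5] flags=0011 LS?F → skip
[6] flags=0011 EQ?F → skip
[7] flags=1000 → (cmp)
[8] flags=1000 GT?F → skip
[9] flags=1000 VC?T → r1=0xad
[10] flags=1000 LE?T → r0=0xde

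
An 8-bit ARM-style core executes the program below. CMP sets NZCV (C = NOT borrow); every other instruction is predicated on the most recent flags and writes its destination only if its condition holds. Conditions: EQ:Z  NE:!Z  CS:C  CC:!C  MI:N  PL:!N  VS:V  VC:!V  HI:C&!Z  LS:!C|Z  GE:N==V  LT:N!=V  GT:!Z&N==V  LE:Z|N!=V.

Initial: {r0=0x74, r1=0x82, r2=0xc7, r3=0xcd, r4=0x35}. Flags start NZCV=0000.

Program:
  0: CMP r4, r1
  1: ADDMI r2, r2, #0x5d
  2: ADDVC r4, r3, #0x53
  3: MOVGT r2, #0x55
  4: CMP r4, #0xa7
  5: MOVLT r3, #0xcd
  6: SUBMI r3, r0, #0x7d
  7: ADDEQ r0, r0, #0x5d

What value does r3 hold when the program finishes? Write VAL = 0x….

VAL = 0xf7

[0] flags=1001 → (cmp)
[1] flags=1001 MI?T → r2=0x24
[2] flags=1001 VC?F → skip
[3] flags=1001 GT?T → r2=0x55
[4] flags=1001 → (cmp)
[5] flags=1001 LT?F → skip
[6] flags=1001 MI?T → r3=0xf7
[7] flags=1001 EQ?F → skip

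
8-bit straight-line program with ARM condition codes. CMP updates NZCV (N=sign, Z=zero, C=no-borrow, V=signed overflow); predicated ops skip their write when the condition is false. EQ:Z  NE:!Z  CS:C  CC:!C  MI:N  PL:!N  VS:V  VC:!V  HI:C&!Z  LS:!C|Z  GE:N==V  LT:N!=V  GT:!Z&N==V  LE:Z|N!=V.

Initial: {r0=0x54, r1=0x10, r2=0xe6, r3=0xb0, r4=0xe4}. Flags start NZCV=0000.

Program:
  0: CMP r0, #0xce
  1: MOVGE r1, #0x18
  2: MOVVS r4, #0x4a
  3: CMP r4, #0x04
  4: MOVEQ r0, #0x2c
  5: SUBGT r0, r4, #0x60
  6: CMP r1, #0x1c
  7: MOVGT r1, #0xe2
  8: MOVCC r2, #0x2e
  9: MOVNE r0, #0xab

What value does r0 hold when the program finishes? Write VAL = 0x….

0: ✓ CMP  NZCV=1001
1: ✓ MOVGE  r1←0x18
2: ✓ MOVVS  r4←0x4a
3: ✓ CMP  NZCV=0010
4: · MOVEQ
5: ✓ SUBGT  r0←0xea
6: ✓ CMP  NZCV=1000
7: · MOVGT
8: ✓ MOVCC  r2←0x2e
9: ✓ MOVNE  r0←0xab

VAL = 0xab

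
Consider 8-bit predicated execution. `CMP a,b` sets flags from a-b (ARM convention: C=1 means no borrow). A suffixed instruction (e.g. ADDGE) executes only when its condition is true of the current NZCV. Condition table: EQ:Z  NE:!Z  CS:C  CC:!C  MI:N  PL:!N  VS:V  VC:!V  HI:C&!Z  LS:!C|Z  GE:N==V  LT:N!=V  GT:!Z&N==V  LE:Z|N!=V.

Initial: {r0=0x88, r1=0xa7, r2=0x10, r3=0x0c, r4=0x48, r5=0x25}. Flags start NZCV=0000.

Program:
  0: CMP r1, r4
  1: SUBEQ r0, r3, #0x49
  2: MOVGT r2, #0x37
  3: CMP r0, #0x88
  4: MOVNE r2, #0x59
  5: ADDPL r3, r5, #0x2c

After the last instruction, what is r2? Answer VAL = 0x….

[0] flags=0011 → (cmp)
[1] flags=0011 EQ?F → skip
[2] flags=0011 GT?F → skip
[3] flags=0110 → (cmp)
[4] flags=0110 NE?F → skip
[5] flags=0110 PL?T → r3=0x51

VAL = 0x10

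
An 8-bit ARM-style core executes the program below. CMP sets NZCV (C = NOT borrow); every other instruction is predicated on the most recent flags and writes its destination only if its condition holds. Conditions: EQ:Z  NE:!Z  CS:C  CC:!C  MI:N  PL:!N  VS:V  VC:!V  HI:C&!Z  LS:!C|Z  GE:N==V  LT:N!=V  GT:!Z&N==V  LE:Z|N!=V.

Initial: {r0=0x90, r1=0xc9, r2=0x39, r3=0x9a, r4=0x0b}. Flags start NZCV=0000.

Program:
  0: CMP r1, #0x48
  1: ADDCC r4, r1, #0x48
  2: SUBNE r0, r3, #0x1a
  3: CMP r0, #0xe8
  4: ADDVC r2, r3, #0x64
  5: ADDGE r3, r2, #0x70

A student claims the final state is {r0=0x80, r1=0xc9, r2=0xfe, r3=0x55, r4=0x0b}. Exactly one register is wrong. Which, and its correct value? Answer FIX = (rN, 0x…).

FIX = (r3, 0x9a)

0: ✓ CMP  NZCV=1010
1: · ADDCC
2: ✓ SUBNE  r0←0x80
3: ✓ CMP  NZCV=1000
4: ✓ ADDVC  r2←0xfe
5: · ADDGE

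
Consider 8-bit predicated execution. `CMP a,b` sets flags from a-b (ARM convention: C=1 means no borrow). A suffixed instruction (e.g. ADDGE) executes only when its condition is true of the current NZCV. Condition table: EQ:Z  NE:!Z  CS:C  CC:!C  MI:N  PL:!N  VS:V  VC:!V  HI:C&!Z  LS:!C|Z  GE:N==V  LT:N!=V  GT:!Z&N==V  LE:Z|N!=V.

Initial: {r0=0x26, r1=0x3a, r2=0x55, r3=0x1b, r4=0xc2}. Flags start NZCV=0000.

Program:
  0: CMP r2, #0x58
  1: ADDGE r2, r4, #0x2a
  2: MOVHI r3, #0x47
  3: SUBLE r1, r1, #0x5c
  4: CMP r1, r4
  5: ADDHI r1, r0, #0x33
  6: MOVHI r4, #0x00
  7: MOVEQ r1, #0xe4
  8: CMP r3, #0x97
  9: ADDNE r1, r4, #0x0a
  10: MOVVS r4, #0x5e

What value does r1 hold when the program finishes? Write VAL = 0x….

VAL = 0x0a

[0] flags=1000 → (cmp)
[1] flags=1000 GE?F → skip
[2] flags=1000 HI?F → skip
[3] flags=1000 LE?T → r1=0xde
[4] flags=0010 → (cmp)
[5] flags=0010 HI?T → r1=0x59
[6] flags=0010 HI?T → r4=0x00
[7] flags=0010 EQ?F → skip
[8] flags=1001 → (cmp)
[9] flags=1001 NE?T → r1=0x0a
[10] flags=1001 VS?T → r4=0x5e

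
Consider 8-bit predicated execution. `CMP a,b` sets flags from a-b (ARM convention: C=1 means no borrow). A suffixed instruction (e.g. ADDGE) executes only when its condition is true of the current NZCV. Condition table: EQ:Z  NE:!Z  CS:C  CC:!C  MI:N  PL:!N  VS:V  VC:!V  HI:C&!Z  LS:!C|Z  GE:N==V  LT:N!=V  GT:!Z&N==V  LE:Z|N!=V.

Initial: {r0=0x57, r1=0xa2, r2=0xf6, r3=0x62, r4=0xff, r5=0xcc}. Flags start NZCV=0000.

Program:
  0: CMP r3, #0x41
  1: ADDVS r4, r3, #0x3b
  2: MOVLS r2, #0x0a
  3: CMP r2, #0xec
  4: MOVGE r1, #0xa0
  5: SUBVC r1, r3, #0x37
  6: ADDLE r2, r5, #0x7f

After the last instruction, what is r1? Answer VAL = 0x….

VAL = 0x2b

[0] flags=0010 → (cmp)
[1] flags=0010 VS?F → skip
[2] flags=0010 LS?F → skip
[3] flags=0010 → (cmp)
[4] flags=0010 GE?T → r1=0xa0
[5] flags=0010 VC?T → r1=0x2b
[6] flags=0010 LE?F → skip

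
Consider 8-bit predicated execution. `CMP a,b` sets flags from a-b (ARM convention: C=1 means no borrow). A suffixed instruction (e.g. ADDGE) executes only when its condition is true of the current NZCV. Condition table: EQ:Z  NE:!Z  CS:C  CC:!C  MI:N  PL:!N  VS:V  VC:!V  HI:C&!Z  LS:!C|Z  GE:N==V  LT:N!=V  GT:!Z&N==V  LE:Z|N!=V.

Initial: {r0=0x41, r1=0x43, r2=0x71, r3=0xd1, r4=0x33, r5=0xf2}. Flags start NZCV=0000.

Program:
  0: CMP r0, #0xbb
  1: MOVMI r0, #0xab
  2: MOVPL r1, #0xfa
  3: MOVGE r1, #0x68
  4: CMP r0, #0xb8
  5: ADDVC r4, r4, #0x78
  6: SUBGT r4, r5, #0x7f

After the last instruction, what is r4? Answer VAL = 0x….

VAL = 0xab

0: ✓ CMP  NZCV=1001
1: ✓ MOVMI  r0←0xab
2: · MOVPL
3: ✓ MOVGE  r1←0x68
4: ✓ CMP  NZCV=1000
5: ✓ ADDVC  r4←0xab
6: · SUBGT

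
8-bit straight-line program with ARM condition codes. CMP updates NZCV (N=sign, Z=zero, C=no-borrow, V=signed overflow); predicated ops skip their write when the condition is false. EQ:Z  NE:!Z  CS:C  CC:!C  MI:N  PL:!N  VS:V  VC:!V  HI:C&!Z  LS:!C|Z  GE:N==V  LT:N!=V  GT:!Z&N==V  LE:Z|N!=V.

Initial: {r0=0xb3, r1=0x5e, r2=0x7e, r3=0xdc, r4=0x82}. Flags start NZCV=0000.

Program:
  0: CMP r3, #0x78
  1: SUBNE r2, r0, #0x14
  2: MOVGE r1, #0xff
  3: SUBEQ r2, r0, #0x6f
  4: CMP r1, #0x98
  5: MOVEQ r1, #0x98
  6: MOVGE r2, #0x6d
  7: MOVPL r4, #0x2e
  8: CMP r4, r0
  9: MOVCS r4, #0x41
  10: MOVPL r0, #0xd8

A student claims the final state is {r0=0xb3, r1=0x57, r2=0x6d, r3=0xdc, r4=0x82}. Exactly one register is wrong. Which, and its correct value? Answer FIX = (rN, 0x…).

FIX = (r1, 0x5e)

[0] flags=0011 → (cmp)
[1] flags=0011 NE?T → r2=0x9f
[2] flags=0011 GE?F → skip
[3] flags=0011 EQ?F → skip
[4] flags=1001 → (cmp)
[5] flags=1001 EQ?F → skip
[6] flags=1001 GE?T → r2=0x6d
[7] flags=1001 PL?F → skip
[8] flags=1000 → (cmp)
[9] flags=1000 CS?F → skip
[10] flags=1000 PL?F → skip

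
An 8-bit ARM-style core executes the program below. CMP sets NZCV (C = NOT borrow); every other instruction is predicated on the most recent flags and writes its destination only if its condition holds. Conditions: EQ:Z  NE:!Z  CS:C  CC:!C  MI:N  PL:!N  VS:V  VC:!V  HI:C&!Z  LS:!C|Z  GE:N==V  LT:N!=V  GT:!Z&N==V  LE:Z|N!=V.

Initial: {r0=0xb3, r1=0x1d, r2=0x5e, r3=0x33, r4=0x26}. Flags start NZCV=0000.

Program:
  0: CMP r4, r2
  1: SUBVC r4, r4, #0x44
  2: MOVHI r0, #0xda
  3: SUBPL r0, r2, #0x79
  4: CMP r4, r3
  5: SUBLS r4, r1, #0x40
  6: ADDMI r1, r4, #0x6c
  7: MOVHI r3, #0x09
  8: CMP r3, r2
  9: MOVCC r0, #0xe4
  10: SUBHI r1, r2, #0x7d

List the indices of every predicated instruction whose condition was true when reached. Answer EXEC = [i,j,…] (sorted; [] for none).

EXEC = [1,6,7,9]

0: ✓ CMP  NZCV=1000
1: ✓ SUBVC  r4←0xe2
2: · MOVHI
3: · SUBPL
4: ✓ CMP  NZCV=1010
5: · SUBLS
6: ✓ ADDMI  r1←0x4e
7: ✓ MOVHI  r3←0x09
8: ✓ CMP  NZCV=1000
9: ✓ MOVCC  r0←0xe4
10: · SUBHI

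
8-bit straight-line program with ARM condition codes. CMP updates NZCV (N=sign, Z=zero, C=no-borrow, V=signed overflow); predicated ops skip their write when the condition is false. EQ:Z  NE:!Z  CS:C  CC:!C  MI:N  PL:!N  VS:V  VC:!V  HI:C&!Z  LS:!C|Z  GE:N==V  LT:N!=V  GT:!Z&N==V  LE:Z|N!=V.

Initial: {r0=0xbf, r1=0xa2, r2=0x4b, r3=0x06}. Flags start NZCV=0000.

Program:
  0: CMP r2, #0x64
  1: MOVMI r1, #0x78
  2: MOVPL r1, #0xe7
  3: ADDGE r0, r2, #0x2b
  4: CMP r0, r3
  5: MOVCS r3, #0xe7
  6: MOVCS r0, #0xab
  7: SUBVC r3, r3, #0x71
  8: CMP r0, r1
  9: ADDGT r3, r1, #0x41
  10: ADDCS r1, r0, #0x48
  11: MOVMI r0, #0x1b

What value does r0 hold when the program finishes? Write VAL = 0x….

VAL = 0xab

0: ✓ CMP  NZCV=1000
1: ✓ MOVMI  r1←0x78
2: · MOVPL
3: · ADDGE
4: ✓ CMP  NZCV=1010
5: ✓ MOVCS  r3←0xe7
6: ✓ MOVCS  r0←0xab
7: ✓ SUBVC  r3←0x76
8: ✓ CMP  NZCV=0011
9: · ADDGT
10: ✓ ADDCS  r1←0xf3
11: · MOVMI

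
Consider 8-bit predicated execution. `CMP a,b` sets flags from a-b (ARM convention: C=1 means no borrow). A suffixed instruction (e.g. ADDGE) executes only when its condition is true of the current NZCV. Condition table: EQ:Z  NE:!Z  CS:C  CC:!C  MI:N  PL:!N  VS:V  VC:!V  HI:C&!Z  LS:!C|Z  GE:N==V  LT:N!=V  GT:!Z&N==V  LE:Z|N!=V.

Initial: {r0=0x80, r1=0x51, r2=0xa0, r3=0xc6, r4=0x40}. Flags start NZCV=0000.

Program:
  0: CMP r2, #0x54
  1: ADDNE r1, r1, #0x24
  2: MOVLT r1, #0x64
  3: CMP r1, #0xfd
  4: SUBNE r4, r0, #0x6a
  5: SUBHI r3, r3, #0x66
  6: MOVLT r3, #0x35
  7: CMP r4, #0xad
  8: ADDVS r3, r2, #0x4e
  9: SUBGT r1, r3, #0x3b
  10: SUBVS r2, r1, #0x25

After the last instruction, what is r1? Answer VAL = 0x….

0: ✓ CMP  NZCV=0011
1: ✓ ADDNE  r1←0x75
2: ✓ MOVLT  r1←0x64
3: ✓ CMP  NZCV=0000
4: ✓ SUBNE  r4←0x16
5: · SUBHI
6: · MOVLT
7: ✓ CMP  NZCV=0000
8: · ADDVS
9: ✓ SUBGT  r1←0x8b
10: · SUBVS

VAL = 0x8b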